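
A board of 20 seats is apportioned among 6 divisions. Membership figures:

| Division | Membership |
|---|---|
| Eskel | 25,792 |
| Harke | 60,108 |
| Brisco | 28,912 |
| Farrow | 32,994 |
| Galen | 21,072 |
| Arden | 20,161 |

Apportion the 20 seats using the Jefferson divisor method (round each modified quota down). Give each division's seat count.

Standard divisor 189039/20 ≈ 9451.95; standard quotas: Eskel 2.729, Harke 6.359, Brisco 3.059, Farrow 3.491, Galen 2.229, Arden 2.133.
Rounding down gives 2, 6, 3, 3, 2, 2 = 18 seats, so the divisor must be adjusted.
With modified divisor 8400: modified quotas Eskel 3.070, Harke 7.156, Brisco 3.442, Farrow 3.928, Galen 2.509, Arden 2.400.
Rounding down: Eskel 3, Harke 7, Brisco 3, Farrow 3, Galen 2, Arden 2 (total 20).

Eskel=3; Harke=7; Brisco=3; Farrow=3; Galen=2; Arden=2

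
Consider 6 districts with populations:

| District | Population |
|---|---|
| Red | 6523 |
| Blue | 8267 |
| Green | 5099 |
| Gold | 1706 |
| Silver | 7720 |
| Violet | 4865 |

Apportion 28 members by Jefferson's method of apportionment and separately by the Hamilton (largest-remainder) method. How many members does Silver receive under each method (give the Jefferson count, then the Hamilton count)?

7 and 6

Jefferson: Red 5, Blue 7, Green 4, Gold 1, Silver 7, Violet 4.
Hamilton: Red 5, Blue 7, Green 4, Gold 2, Silver 6, Violet 4.
Silver gets 7 under Jefferson and 6 under Hamilton.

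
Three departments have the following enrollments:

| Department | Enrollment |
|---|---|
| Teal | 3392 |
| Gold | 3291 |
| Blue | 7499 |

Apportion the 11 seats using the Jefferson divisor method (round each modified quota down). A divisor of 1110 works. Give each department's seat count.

Teal 3, Gold 2, Blue 6

With modified divisor 1110: modified quotas Teal 3.056, Gold 2.965, Blue 6.756.
Rounding down: Teal 3, Gold 2, Blue 6 (total 11).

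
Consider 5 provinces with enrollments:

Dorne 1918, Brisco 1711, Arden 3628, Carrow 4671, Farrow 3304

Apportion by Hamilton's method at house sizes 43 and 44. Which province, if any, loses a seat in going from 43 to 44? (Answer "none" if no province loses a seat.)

At 43 seats: Dorne 6, Brisco 5, Arden 10, Carrow 13, Farrow 9.
At 44 seats: Dorne 6, Brisco 5, Arden 10, Carrow 13, Farrow 10.
No province's allocation decreased.

none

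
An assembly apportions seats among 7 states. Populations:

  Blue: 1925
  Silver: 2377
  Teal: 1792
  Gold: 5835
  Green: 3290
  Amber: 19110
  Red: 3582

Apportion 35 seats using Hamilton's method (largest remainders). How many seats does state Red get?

3

The standard divisor is 37911/35 ≈ 1083.171.
Standard quotas: Blue 1.7772, Silver 2.1945, Teal 1.6544, Gold 5.3870, Green 3.0374, Amber 17.6426, Red 3.3070.
Lower quotas: Blue 1, Silver 2, Teal 1, Gold 5, Green 3, Amber 17, Red 3 (sum 32, leaving 3 seats).
Remainders in descending order: Blue 0.7772, Teal 0.6544, Amber 0.6426, Gold 0.3870, Red 0.3070, Silver 0.1945, Green 0.0374.
Largest remainders: Blue, Teal, Amber receive the extra seats.
Red receives 3.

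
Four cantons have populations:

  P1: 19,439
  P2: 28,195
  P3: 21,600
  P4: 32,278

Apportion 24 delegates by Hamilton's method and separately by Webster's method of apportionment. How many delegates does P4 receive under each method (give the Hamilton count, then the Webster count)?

Hamilton: P1 4, P2 7, P3 5, P4 8.
Webster: P1 5, P2 7, P3 5, P4 7.
P4 gets 8 under Hamilton and 7 under Webster.

8 and 7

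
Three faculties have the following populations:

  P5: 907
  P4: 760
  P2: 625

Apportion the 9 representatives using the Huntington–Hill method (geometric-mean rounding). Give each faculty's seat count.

With divisor 258: modified quotas P5 3.516, P4 2.946, P2 2.422.
Geometric-mean thresholds: P5 √(3·4)=3.464, P4 √(2·3)=2.449, P2 √(2·3)=2.449.
Each quota rounded against its threshold gives P5 4, P4 3, P2 2 (total 9).

P5=4, P4=3, P2=2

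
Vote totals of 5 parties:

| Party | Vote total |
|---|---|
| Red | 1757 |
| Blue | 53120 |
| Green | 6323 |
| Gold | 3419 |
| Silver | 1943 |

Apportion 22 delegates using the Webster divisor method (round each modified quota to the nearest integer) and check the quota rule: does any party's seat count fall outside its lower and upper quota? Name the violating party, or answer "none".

none

Standard quotas: Red 0.581, Blue 17.557, Green 2.090, Gold 1.130, Silver 0.642.
Webster allocation: Red 1, Blue 17, Green 2, Gold 1, Silver 1.
Every allocation lies between the lower and upper quota.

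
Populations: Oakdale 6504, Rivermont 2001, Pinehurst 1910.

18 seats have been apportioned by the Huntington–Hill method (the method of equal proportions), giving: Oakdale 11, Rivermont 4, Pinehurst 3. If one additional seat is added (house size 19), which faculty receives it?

Oakdale

Priority for the next seat is population ÷ (√(s·(s+1))).
Priorities: Oakdale 566.101, Rivermont 447.437, Pinehurst 551.370.
Highest priority: Oakdale.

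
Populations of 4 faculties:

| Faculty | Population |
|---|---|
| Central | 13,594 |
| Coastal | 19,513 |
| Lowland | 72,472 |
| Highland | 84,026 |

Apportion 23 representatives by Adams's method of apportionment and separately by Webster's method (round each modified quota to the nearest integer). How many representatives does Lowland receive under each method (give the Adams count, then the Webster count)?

Adams: Central 2, Coastal 3, Lowland 8, Highland 10.
Webster: Central 2, Coastal 2, Lowland 9, Highland 10.
Lowland gets 8 under Adams and 9 under Webster.

8 and 9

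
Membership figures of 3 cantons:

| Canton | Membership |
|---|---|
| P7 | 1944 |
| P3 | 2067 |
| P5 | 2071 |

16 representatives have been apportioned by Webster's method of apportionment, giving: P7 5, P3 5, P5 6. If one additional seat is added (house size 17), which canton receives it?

P3

Priority for the next seat is population ÷ (current seats + 0.5).
Priorities: P7 353.455, P3 375.818, P5 318.615.
Highest priority: P3.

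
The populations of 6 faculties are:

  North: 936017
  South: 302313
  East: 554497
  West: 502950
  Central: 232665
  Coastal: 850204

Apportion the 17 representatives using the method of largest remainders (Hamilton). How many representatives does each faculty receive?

North 5; South 1; East 3; West 3; Central 1; Coastal 4

The standard divisor is 3378646/17 ≈ 198743.882.
Standard quotas: North 4.7097, South 1.5211, East 2.7900, West 2.5306, Central 1.1707, Coastal 4.2779.
Lower quotas: North 4, South 1, East 2, West 2, Central 1, Coastal 4 (sum 14, leaving 3 seats).
Remainders in descending order: East 0.7900, North 0.7097, West 0.5306, South 0.5211, Coastal 0.2779, Central 0.1707.
The surplus seats go to East, North, West.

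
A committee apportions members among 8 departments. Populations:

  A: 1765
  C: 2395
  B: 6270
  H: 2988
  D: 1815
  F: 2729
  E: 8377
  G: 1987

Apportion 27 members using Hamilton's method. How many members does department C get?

2

Total 28326; standard divisor 28326/27 ≈ 1049.111.
Standard quotas: A 1.6824, C 2.2829, B 5.9765, H 2.8481, D 1.7300, F 2.6012, E 7.9849, G 1.8940.
Lower quotas: A 1, C 2, B 5, H 2, D 1, F 2, E 7, G 1 (sum 21, leaving 6 seats).
Remainders in descending order: E 0.9849, B 0.9765, G 0.8940, H 0.8481, D 0.7300, A 0.6824, F 0.6012, C 0.2829.
The surplus seats go to E, B, G, H, D, A.
C receives 2.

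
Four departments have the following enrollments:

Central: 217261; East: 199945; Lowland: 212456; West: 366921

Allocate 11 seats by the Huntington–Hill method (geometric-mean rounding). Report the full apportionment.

With divisor 87716: modified quotas Central 2.477, East 2.279, Lowland 2.422, West 4.183.
Geometric-mean thresholds: Central √(2·3)=2.449, East √(2·3)=2.449, Lowland √(2·3)=2.449, West √(4·5)=4.472.
Each quota rounded against its threshold gives Central 3, East 2, Lowland 2, West 4 (total 11).

Central: 3; East: 2; Lowland: 2; West: 4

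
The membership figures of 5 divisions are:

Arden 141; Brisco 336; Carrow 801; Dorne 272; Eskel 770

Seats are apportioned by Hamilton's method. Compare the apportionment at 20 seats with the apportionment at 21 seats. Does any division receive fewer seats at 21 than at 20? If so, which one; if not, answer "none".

none

At 20 seats: Arden 1, Brisco 3, Carrow 7, Dorne 2, Eskel 7.
At 21 seats: Arden 1, Brisco 3, Carrow 7, Dorne 3, Eskel 7.
No division's allocation decreased.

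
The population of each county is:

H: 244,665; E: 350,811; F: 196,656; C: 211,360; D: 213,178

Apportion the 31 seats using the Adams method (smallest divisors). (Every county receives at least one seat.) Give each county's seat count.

Standard divisor 1216670/31 ≈ 39247.419; standard quotas: H 6.234, E 8.938, F 5.011, C 5.385, D 5.432.
Rounding up gives 7, 9, 6, 6, 6 = 34 seats, so the divisor must be adjusted.
With modified divisor 42450: modified quotas H 5.764, E 8.264, F 4.633, C 4.979, D 5.022.
Rounding up: H 6, E 9, F 5, C 5, D 6 (total 31).

H 6, E 9, F 5, C 5, D 6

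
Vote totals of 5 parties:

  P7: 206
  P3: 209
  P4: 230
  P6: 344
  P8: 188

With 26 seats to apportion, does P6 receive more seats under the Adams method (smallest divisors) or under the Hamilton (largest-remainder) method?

Adams: P7 5, P3 5, P4 5, P6 7, P8 4.
Hamilton: P7 4, P3 5, P4 5, P6 8, P8 4.
P6 gets 7 under Adams and 8 under Hamilton.

Hamilton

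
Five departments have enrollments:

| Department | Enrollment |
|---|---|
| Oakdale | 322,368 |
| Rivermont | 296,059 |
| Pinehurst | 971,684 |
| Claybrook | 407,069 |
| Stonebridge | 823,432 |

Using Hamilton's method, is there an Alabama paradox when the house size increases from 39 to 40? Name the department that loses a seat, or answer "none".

Oakdale

At 39 seats: Oakdale 5, Rivermont 4, Pinehurst 13, Claybrook 6, Stonebridge 11.
At 40 seats: Oakdale 4, Rivermont 4, Pinehurst 14, Claybrook 6, Stonebridge 12.
Oakdale drops from 5 to 4.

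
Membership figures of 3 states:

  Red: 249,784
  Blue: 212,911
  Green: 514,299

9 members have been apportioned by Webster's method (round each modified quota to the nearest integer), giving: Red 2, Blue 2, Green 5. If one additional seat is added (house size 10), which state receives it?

Red

Priority for the next seat is population ÷ (current seats + 0.5).
Priorities: Red 99913.600, Blue 85164.400, Green 93508.909.
Highest priority: Red.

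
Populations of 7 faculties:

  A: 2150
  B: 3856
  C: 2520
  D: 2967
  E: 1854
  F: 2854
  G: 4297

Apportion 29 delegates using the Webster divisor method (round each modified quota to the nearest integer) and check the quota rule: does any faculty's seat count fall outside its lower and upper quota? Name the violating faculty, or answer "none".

Standard quotas: A 3.042, B 5.455, C 3.565, D 4.198, E 2.623, F 4.038, G 6.079.
Webster allocation: A 3, B 5, C 4, D 4, E 3, F 4, G 6.
Every allocation lies between the lower and upper quota.

none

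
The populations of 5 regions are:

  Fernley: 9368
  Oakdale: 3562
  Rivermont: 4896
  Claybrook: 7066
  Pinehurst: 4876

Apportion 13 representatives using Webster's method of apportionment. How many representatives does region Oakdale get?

Standard divisor 29768/13 ≈ 2289.846; standard quotas: Fernley 4.091, Oakdale 1.556, Rivermont 2.138, Claybrook 3.086, Pinehurst 2.129.
Rounding to the nearest integer gives Fernley 4, Oakdale 2, Rivermont 2, Claybrook 3, Pinehurst 2 — total 13, matching the house size, so no adjustment is needed.
Oakdale receives 2.

2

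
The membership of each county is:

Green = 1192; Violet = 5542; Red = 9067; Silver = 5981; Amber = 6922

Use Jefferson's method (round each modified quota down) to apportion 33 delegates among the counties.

Standard divisor 28704/33 ≈ 869.818; standard quotas: Green 1.370, Violet 6.371, Red 10.424, Silver 6.876, Amber 7.958.
Rounding down gives 1, 6, 10, 6, 7 = 30 seats, so the divisor must be adjusted.
With modified divisor 800: modified quotas Green 1.490, Violet 6.928, Red 11.334, Silver 7.476, Amber 8.652.
Rounding down: Green 1, Violet 6, Red 11, Silver 7, Amber 8 (total 33).

Green: 1, Violet: 6, Red: 11, Silver: 7, Amber: 8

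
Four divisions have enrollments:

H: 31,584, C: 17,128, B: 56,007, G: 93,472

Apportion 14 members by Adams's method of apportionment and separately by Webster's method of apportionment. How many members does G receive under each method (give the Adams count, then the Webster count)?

6 and 7

Adams: H 2, C 2, B 4, G 6.
Webster: H 2, C 1, B 4, G 7.
G gets 6 under Adams and 7 under Webster.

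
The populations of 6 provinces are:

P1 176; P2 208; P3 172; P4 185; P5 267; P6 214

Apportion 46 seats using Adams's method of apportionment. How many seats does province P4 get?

Standard divisor 1222/46 ≈ 26.565; standard quotas: P1 6.625, P2 7.830, P3 6.475, P4 6.964, P5 10.051, P6 8.056.
Rounding up gives 7, 8, 7, 7, 11, 9 = 49 seats, so the divisor must be adjusted.
With modified divisor 29: modified quotas P1 6.069, P2 7.172, P3 5.931, P4 6.379, P5 9.207, P6 7.379.
Rounding up: P1 7, P2 8, P3 6, P4 7, P5 10, P6 8 (total 46).
P4 receives 7.

7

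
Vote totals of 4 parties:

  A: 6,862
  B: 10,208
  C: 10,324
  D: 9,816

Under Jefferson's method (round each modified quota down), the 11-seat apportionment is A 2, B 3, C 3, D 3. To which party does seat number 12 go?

C

Priority for the next seat is population ÷ (current seats + 1).
Priorities: A 2287.333, B 2552.000, C 2581.000, D 2454.000.
Highest priority: C.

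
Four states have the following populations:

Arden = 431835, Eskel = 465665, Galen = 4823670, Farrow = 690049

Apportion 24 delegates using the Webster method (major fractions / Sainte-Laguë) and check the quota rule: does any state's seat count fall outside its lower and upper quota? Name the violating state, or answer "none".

Galen

Standard quotas: Arden 1.617, Eskel 1.743, Galen 18.057, Farrow 2.583.
Webster allocation: Arden 2, Eskel 2, Galen 17, Farrow 3.
Galen has quota 18.057 (lower 18, upper 19) but receives 17 — outside the quota interval.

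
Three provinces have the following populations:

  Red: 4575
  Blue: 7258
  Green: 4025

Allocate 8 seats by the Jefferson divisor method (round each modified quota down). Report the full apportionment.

Red 2, Blue 4, Green 2

Standard divisor 15858/8 ≈ 1982.25; standard quotas: Red 2.308, Blue 3.661, Green 2.031.
Rounding down gives 2, 3, 2 = 7 seats, so the divisor must be adjusted.
With modified divisor 1700: modified quotas Red 2.691, Blue 4.269, Green 2.368.
Rounding down: Red 2, Blue 4, Green 2 (total 8).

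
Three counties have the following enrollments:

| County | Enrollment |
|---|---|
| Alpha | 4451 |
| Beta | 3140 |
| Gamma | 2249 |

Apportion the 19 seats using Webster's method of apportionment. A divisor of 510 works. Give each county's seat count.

Alpha=9; Beta=6; Gamma=4

With modified divisor 510: modified quotas Alpha 8.727, Beta 6.157, Gamma 4.410.
Rounding to the nearest integer: Alpha 9, Beta 6, Gamma 4 (total 19).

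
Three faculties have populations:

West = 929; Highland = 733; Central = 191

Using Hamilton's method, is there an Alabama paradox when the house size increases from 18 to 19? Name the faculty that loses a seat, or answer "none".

At 18 seats: West 9, Highland 7, Central 2.
At 19 seats: West 10, Highland 7, Central 2.
No faculty's allocation decreased.

none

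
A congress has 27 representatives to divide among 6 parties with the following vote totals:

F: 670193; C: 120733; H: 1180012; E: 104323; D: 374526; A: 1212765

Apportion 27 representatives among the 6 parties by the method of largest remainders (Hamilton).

Standard divisor: 3662552 ÷ 27 ≈ 135650.074.
Standard quotas: F 4.9406, C 0.8900, H 8.6989, E 0.7691, D 2.7610, A 8.9404.
Lower quotas: F 4, C 0, H 8, E 0, D 2, A 8 (sum 22, leaving 5 seats).
Remainders in descending order: F 0.9406, A 0.9404, C 0.8900, E 0.7691, D 0.7610, H 0.6989.
The surplus seats go to F, A, C, E, D.

F: 5; C: 1; H: 8; E: 1; D: 3; A: 9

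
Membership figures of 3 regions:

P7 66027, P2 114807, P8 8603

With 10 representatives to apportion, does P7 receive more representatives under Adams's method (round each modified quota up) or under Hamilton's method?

Hamilton

Adams: P7 3, P2 6, P8 1.
Hamilton: P7 4, P2 6, P8 0.
P7 gets 3 under Adams and 4 under Hamilton.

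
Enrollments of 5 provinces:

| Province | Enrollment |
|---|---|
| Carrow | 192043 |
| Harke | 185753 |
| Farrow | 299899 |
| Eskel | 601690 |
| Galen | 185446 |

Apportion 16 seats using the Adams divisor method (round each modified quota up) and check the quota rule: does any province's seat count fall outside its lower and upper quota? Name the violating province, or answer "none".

Standard quotas: Carrow 2.098, Harke 2.029, Farrow 3.276, Eskel 6.572, Galen 2.026.
Adams allocation: Carrow 2, Harke 2, Farrow 3, Eskel 7, Galen 2.
Every allocation lies between the lower and upper quota.

none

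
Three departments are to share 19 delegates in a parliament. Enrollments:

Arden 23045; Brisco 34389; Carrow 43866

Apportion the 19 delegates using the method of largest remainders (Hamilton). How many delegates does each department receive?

Total 101300; standard divisor 101300/19 ≈ 5331.579.
Standard quotas: Arden 4.3224, Brisco 6.4501, Carrow 8.2276.
Lower quotas: Arden 4, Brisco 6, Carrow 8 (sum 18, leaving 1 seat).
Remainders in descending order: Brisco 0.4501, Arden 0.3224, Carrow 0.2276.
Largest remainder: Brisco receives the extra seat.

Arden=4, Brisco=7, Carrow=8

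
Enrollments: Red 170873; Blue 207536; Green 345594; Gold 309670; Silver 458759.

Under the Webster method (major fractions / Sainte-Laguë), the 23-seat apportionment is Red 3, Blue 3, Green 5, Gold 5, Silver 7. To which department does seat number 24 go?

Green

Priority for the next seat is population ÷ (current seats + 0.5).
Priorities: Red 48820.857, Blue 59296.000, Green 62835.273, Gold 56303.636, Silver 61167.867.
Highest priority: Green.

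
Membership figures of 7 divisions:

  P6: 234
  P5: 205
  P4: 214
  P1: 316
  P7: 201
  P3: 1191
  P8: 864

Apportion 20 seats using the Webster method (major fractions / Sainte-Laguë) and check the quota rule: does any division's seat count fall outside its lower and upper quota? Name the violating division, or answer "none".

none

Standard quotas: P6 1.451, P5 1.271, P4 1.327, P1 1.960, P7 1.247, P3 7.386, P8 5.358.
Webster allocation: P6 1, P5 1, P4 1, P1 2, P7 1, P3 8, P8 6.
Every allocation lies between the lower and upper quota.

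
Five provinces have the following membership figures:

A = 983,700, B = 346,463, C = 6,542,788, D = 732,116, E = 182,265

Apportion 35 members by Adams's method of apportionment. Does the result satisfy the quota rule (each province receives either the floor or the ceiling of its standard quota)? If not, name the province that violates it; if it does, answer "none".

C

Standard quotas: A 3.918, B 1.380, C 26.060, D 2.916, E 0.726.
Adams allocation: A 4, B 2, C 25, D 3, E 1.
C has quota 26.060 (lower 26, upper 27) but receives 25 — outside the quota interval.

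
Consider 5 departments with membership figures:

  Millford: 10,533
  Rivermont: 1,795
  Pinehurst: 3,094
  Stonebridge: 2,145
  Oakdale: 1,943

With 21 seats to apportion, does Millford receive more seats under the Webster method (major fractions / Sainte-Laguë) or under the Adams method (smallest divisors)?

Webster

Webster: Millford 12, Rivermont 2, Pinehurst 3, Stonebridge 2, Oakdale 2.
Adams: Millford 11, Rivermont 2, Pinehurst 3, Stonebridge 3, Oakdale 2.
Millford gets 12 under Webster and 11 under Adams.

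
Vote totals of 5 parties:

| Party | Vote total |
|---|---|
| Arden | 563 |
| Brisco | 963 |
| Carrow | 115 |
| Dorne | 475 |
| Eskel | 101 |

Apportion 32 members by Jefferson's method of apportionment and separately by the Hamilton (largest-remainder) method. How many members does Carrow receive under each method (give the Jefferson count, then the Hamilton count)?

1 and 2

Jefferson: Arden 8, Brisco 15, Carrow 1, Dorne 7, Eskel 1.
Hamilton: Arden 8, Brisco 14, Carrow 2, Dorne 7, Eskel 1.
Carrow gets 1 under Jefferson and 2 under Hamilton.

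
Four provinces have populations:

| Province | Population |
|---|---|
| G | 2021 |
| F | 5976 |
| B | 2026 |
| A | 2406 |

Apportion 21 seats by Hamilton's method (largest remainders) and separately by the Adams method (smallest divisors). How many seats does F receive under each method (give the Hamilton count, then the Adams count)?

Hamilton: G 3, F 10, B 4, A 4.
Adams: G 4, F 9, B 4, A 4.
F gets 10 under Hamilton and 9 under Adams.

10 and 9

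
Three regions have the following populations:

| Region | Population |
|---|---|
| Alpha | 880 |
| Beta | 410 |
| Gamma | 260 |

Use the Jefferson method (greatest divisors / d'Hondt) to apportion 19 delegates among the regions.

Alpha=11, Beta=5, Gamma=3

Standard divisor 1550/19 ≈ 81.579; standard quotas: Alpha 10.787, Beta 5.026, Gamma 3.187.
Rounding down gives 10, 5, 3 = 18 seats, so the divisor must be adjusted.
With modified divisor 77: modified quotas Alpha 11.429, Beta 5.325, Gamma 3.377.
Rounding down: Alpha 11, Beta 5, Gamma 3 (total 19).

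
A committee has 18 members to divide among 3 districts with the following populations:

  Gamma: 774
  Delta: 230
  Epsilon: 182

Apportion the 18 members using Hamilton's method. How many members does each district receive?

Gamma 12; Delta 3; Epsilon 3

The standard divisor is 1186/18 ≈ 65.889.
Standard quotas: Gamma 11.747, Delta 3.491, Epsilon 2.762.
Lower quotas: Gamma 11, Delta 3, Epsilon 2 (sum 16, leaving 2 seats).
Remainders in descending order: Epsilon 0.762, Gamma 0.747, Delta 0.491.
The surplus seats go to Epsilon, Gamma.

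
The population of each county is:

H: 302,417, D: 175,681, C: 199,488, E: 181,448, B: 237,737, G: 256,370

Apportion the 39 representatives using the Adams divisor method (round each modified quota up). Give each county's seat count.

Standard divisor 1353141/39 ≈ 34695.923; standard quotas: H 8.716, D 5.063, C 5.750, E 5.230, B 6.852, G 7.389.
Rounding up gives 9, 6, 6, 6, 7, 8 = 42 seats, so the divisor must be adjusted.
With modified divisor 37200: modified quotas H 8.129, D 4.723, C 5.363, E 4.878, B 6.391, G 6.892.
Rounding up: H 9, D 5, C 6, E 5, B 7, G 7 (total 39).

H 9, D 5, C 6, E 5, B 7, G 7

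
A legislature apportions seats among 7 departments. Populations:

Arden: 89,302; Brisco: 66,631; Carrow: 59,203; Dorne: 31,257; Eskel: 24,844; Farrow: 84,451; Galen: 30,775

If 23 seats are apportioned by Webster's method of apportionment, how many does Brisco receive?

Standard divisor 386463/23 ≈ 16802.739; standard quotas: Arden 5.315, Brisco 3.965, Carrow 3.523, Dorne 1.860, Eskel 1.479, Farrow 5.026, Galen 1.832.
Rounding to the nearest integer gives Arden 5, Brisco 4, Carrow 4, Dorne 2, Eskel 1, Farrow 5, Galen 2 — total 23, matching the house size, so no adjustment is needed.
Brisco receives 4.

4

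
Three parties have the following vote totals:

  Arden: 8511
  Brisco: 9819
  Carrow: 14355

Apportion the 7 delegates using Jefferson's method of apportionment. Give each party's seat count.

Arden 2, Brisco 2, Carrow 3

Standard divisor 32685/7 ≈ 4669.286; standard quotas: Arden 1.823, Brisco 2.103, Carrow 3.074.
Rounding down gives 1, 2, 3 = 6 seats, so the divisor must be adjusted.
With modified divisor 3900: modified quotas Arden 2.182, Brisco 2.518, Carrow 3.681.
Rounding down: Arden 2, Brisco 2, Carrow 3 (total 7).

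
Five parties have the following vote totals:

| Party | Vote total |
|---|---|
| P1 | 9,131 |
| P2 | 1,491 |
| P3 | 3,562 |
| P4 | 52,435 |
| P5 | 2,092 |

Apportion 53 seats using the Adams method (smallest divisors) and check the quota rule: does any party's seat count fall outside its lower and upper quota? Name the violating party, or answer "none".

P4

Standard quotas: P1 7.043, P2 1.150, P3 2.748, P4 40.446, P5 1.614.
Adams allocation: P1 7, P2 2, P3 3, P4 39, P5 2.
P4 has quota 40.446 (lower 40, upper 41) but receives 39 — outside the quota interval.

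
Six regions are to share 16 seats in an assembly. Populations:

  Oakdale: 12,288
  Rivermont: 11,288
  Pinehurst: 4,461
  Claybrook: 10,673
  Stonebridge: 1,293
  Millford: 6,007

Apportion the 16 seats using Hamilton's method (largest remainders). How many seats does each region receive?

The standard divisor is 46010/16 ≈ 2875.625.
Standard quotas: Oakdale 4.2732, Rivermont 3.9254, Pinehurst 1.5513, Claybrook 3.7115, Stonebridge 0.4496, Millford 2.0889.
Lower quotas: Oakdale 4, Rivermont 3, Pinehurst 1, Claybrook 3, Stonebridge 0, Millford 2 (sum 13, leaving 3 seats).
Remainders in descending order: Rivermont 0.9254, Claybrook 0.7115, Pinehurst 0.5513, Stonebridge 0.4496, Oakdale 0.2732, Millford 0.0889.
Largest remainders: Rivermont, Claybrook, Pinehurst receive the extra seats.

Oakdale: 4, Rivermont: 4, Pinehurst: 2, Claybrook: 4, Stonebridge: 0, Millford: 2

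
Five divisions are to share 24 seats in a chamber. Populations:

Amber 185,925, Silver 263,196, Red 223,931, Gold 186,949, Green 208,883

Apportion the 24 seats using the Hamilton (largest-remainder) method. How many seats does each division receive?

Amber 4, Silver 6, Red 5, Gold 4, Green 5

Standard divisor: 1068884 ÷ 24 ≈ 44536.833.
Standard quotas: Amber 4.1746, Silver 5.9096, Red 5.0280, Gold 4.1976, Green 4.6901.
Lower quotas: Amber 4, Silver 5, Red 5, Gold 4, Green 4 (sum 22, leaving 2 seats).
Remainders in descending order: Silver 0.9096, Green 0.6901, Gold 0.1976, Amber 0.1746, Red 0.0280.
Largest remainders: Silver, Green receive the extra seats.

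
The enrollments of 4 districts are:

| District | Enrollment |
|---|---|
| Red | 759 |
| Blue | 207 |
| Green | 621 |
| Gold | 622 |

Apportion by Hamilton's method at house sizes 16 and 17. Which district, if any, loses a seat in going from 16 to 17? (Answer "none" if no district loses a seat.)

Blue

At 16 seats: Red 5, Blue 2, Green 4, Gold 5.
At 17 seats: Red 6, Blue 1, Green 5, Gold 5.
Blue drops from 2 to 1.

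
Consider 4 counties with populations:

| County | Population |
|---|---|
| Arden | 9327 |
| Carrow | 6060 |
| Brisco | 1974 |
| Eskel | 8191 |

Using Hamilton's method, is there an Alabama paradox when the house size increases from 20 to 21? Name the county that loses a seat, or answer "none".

Brisco

At 20 seats: Arden 7, Carrow 5, Brisco 2, Eskel 6.
At 21 seats: Arden 8, Carrow 5, Brisco 1, Eskel 7.
Brisco drops from 2 to 1.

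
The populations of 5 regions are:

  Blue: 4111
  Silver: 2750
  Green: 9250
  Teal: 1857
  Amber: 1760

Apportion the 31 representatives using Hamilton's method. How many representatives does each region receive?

Blue=6, Silver=4, Green=15, Teal=3, Amber=3

Standard divisor: 19728 ÷ 31 ≈ 636.387.
Standard quotas: Blue 6.4599, Silver 4.3213, Green 14.5352, Teal 2.9180, Amber 2.7656.
Lower quotas: Blue 6, Silver 4, Green 14, Teal 2, Amber 2 (sum 28, leaving 3 seats).
Remainders in descending order: Teal 0.9180, Amber 0.7656, Green 0.5352, Blue 0.4599, Silver 0.3213.
Largest remainders: Teal, Amber, Green receive the extra seats.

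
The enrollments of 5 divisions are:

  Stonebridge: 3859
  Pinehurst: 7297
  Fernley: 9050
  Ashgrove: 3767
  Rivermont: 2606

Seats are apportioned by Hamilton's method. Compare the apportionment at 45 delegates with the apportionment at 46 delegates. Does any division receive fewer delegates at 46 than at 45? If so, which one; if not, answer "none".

At 45 seats: Stonebridge 7, Pinehurst 12, Fernley 15, Ashgrove 6, Rivermont 5.
At 46 seats: Stonebridge 7, Pinehurst 13, Fernley 16, Ashgrove 6, Rivermont 4.
Rivermont drops from 5 to 4.

Rivermont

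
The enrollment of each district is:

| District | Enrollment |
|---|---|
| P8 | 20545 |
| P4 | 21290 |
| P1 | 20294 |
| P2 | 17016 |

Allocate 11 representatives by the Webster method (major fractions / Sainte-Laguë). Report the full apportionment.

P8: 3, P4: 3, P1: 3, P2: 2

Standard divisor 79145/11 ≈ 7195; standard quotas: P8 2.855, P4 2.959, P1 2.821, P2 2.365.
Rounding to the nearest integer gives P8 3, P4 3, P1 3, P2 2 — total 11, matching the house size, so no adjustment is needed.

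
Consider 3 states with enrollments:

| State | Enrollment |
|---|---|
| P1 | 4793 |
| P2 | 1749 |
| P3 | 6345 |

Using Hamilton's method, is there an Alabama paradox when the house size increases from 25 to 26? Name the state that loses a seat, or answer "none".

At 25 seats: P1 9, P2 4, P3 12.
At 26 seats: P1 10, P2 3, P3 13.
P2 drops from 4 to 3.

P2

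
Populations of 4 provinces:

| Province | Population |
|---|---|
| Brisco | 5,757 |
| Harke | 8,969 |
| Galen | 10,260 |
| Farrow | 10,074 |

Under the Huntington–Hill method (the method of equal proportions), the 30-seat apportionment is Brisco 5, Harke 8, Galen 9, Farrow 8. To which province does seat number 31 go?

Priority for the next seat is population ÷ (√(s·(s+1))).
Priorities: Brisco 1051.080, Harke 1057.007, Galen 1081.499, Farrow 1187.232.
Highest priority: Farrow.

Farrow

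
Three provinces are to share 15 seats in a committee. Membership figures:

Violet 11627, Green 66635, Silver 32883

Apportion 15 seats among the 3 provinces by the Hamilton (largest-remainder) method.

Standard divisor: 111145 ÷ 15 ≈ 7409.667.
Standard quotas: Violet 1.5692, Green 8.9930, Silver 4.4379.
Lower quotas: Violet 1, Green 8, Silver 4 (sum 13, leaving 2 seats).
Remainders in descending order: Green 0.9930, Violet 0.5692, Silver 0.4379.
Largest remainders: Green, Violet receive the extra seats.

Violet 2, Green 9, Silver 4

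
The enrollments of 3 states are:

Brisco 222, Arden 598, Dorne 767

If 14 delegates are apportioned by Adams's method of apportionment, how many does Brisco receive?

Standard divisor 1587/14 ≈ 113.357; standard quotas: Brisco 1.958, Arden 5.275, Dorne 6.766.
Rounding up gives 2, 6, 7 = 15 seats, so the divisor must be adjusted.
With modified divisor 124: modified quotas Brisco 1.790, Arden 4.823, Dorne 6.185.
Rounding up: Brisco 2, Arden 5, Dorne 7 (total 14).
Brisco receives 2.

2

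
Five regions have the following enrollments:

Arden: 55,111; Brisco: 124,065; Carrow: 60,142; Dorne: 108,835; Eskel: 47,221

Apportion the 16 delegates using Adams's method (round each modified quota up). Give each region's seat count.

Arden: 2; Brisco: 5; Carrow: 3; Dorne: 4; Eskel: 2

Standard divisor 395374/16 ≈ 24710.875; standard quotas: Arden 2.230, Brisco 5.021, Carrow 2.434, Dorne 4.404, Eskel 1.911.
Rounding up gives 3, 6, 3, 5, 2 = 19 seats, so the divisor must be adjusted.
With modified divisor 28800: modified quotas Arden 1.914, Brisco 4.308, Carrow 2.088, Dorne 3.779, Eskel 1.640.
Rounding up: Arden 2, Brisco 5, Carrow 3, Dorne 4, Eskel 2 (total 16).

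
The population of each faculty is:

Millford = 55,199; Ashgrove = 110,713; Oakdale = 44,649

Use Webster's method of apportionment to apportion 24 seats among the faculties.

Standard divisor 210561/24 ≈ 8773.375; standard quotas: Millford 6.292, Ashgrove 12.619, Oakdale 5.089.
Rounding to the nearest integer gives Millford 6, Ashgrove 13, Oakdale 5 — total 24, matching the house size, so no adjustment is needed.

Millford 6, Ashgrove 13, Oakdale 5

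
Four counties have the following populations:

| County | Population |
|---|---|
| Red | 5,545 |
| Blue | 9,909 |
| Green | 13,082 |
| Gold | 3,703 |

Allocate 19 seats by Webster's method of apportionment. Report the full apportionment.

Red 3, Blue 6, Green 8, Gold 2

Standard divisor 32239/19 ≈ 1696.789; standard quotas: Red 3.268, Blue 5.840, Green 7.710, Gold 2.182.
Rounding to the nearest integer gives Red 3, Blue 6, Green 8, Gold 2 — total 19, matching the house size, so no adjustment is needed.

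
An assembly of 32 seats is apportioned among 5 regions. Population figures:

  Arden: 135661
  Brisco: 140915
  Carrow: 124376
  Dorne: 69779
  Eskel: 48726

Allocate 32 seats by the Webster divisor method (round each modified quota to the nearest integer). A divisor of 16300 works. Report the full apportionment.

With modified divisor 16300: modified quotas Arden 8.323, Brisco 8.645, Carrow 7.630, Dorne 4.281, Eskel 2.989.
Rounding to the nearest integer: Arden 8, Brisco 9, Carrow 8, Dorne 4, Eskel 3 (total 32).

Arden 8, Brisco 9, Carrow 8, Dorne 4, Eskel 3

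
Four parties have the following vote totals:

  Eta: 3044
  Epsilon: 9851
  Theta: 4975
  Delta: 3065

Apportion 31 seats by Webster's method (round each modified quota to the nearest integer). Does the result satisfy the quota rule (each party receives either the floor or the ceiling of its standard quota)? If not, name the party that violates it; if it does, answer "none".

none

Standard quotas: Eta 4.507, Epsilon 14.587, Theta 7.367, Delta 4.539.
Webster allocation: Eta 4, Epsilon 15, Theta 7, Delta 5.
Every allocation lies between the lower and upper quota.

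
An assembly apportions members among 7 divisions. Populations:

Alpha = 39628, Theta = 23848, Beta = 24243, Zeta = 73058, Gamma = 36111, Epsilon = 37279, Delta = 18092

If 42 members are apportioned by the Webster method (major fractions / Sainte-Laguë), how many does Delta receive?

3

Standard divisor 252259/42 ≈ 6006.167; standard quotas: Alpha 6.598, Theta 3.971, Beta 4.036, Zeta 12.164, Gamma 6.012, Epsilon 6.207, Delta 3.012.
Rounding to the nearest integer gives Alpha 7, Theta 4, Beta 4, Zeta 12, Gamma 6, Epsilon 6, Delta 3 — total 42, matching the house size, so no adjustment is needed.
Delta receives 3.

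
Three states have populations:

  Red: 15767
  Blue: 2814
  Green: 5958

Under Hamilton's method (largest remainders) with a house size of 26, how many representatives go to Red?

17

Total 24539; standard divisor 24539/26 ≈ 943.808.
Standard quotas: Red 16.7057, Blue 2.9815, Green 6.3127.
Lower quotas: Red 16, Blue 2, Green 6 (sum 24, leaving 2 seats).
Remainders in descending order: Blue 0.9815, Red 0.7057, Green 0.3127.
Largest remainders: Blue, Red receive the extra seats.
Red receives 17.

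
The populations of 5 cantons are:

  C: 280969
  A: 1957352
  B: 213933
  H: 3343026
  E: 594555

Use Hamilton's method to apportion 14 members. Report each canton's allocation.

The standard divisor is 6389835/14 ≈ 456416.786.
Standard quotas: C 0.6156, A 4.2885, B 0.4687, H 7.3245, E 1.3027.
Lower quotas: C 0, A 4, B 0, H 7, E 1 (sum 12, leaving 2 seats).
Remainders in descending order: C 0.6156, B 0.4687, H 0.3245, E 0.3027, A 0.2885.
Largest remainders: C, B receive the extra seats.

C: 1, A: 4, B: 1, H: 7, E: 1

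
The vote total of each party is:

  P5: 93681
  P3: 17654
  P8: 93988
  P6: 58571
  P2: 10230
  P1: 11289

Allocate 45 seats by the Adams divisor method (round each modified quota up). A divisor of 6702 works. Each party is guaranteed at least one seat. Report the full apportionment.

P5 14; P3 3; P8 15; P6 9; P2 2; P1 2

With modified divisor 6702: modified quotas P5 13.978, P3 2.634, P8 14.024, P6 8.739, P2 1.526, P1 1.684.
Rounding up: P5 14, P3 3, P8 15, P6 9, P2 2, P1 2 (total 45).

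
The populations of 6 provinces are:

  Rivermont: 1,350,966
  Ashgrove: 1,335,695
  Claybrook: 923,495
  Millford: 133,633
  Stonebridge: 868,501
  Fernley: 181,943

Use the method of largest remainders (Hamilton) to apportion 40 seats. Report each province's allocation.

Rivermont 11, Ashgrove 11, Claybrook 8, Millford 1, Stonebridge 7, Fernley 2

Standard divisor: 4794233 ÷ 40 ≈ 119855.825.
Standard quotas: Rivermont 11.2716, Ashgrove 11.1442, Claybrook 7.7050, Millford 1.1149, Stonebridge 7.2462, Fernley 1.5180.
Lower quotas: Rivermont 11, Ashgrove 11, Claybrook 7, Millford 1, Stonebridge 7, Fernley 1 (sum 38, leaving 2 seats).
Remainders in descending order: Claybrook 0.7050, Fernley 0.5180, Rivermont 0.2716, Stonebridge 0.2462, Ashgrove 0.1442, Millford 0.1149.
Largest remainders: Claybrook, Fernley receive the extra seats.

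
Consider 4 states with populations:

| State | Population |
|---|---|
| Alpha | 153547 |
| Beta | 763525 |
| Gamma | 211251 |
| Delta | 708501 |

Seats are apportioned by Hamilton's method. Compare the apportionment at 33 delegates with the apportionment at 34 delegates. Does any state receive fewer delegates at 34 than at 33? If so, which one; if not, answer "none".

none

At 33 seats: Alpha 3, Beta 13, Gamma 4, Delta 13.
At 34 seats: Alpha 3, Beta 14, Gamma 4, Delta 13.
No state's allocation decreased.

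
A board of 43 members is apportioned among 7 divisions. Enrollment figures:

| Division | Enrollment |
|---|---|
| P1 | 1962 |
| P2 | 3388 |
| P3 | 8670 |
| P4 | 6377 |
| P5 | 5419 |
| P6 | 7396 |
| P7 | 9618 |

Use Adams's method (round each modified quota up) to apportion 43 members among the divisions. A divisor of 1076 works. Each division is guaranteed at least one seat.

With modified divisor 1076: modified quotas P1 1.823, P2 3.149, P3 8.058, P4 5.927, P5 5.036, P6 6.874, P7 8.939.
Rounding up: P1 2, P2 4, P3 9, P4 6, P5 6, P6 7, P7 9 (total 43).

P1 2; P2 4; P3 9; P4 6; P5 6; P6 7; P7 9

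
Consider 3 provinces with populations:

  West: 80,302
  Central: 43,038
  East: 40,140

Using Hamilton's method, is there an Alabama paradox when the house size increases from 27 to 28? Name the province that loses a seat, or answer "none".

At 27 seats: West 13, Central 7, East 7.
At 28 seats: West 14, Central 7, East 7.
No province's allocation decreased.

none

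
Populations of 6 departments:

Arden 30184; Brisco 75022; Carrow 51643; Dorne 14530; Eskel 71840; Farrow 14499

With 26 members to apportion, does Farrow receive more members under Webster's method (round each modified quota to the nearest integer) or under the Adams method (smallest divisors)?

Webster: Arden 3, Brisco 8, Carrow 5, Dorne 2, Eskel 7, Farrow 1.
Adams: Arden 3, Brisco 7, Carrow 5, Dorne 2, Eskel 7, Farrow 2.
Farrow gets 1 under Webster and 2 under Adams.

Adams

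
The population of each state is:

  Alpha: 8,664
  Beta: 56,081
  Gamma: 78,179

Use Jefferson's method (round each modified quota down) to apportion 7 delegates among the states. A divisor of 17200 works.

Alpha=0, Beta=3, Gamma=4

With modified divisor 17200: modified quotas Alpha 0.504, Beta 3.261, Gamma 4.545.
Rounding down: Alpha 0, Beta 3, Gamma 4 (total 7).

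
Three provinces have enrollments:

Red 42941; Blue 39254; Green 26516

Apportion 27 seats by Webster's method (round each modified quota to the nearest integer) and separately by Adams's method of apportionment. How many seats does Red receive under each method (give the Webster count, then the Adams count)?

Webster: Red 11, Blue 10, Green 6.
Adams: Red 10, Blue 10, Green 7.
Red gets 11 under Webster and 10 under Adams.

11 and 10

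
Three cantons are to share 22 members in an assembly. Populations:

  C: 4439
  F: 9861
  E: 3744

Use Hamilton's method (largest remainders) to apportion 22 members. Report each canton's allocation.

Standard divisor: 18044 ÷ 22 ≈ 820.182.
Standard quotas: C 5.4122, F 12.0229, E 4.5648.
Lower quotas: C 5, F 12, E 4 (sum 21, leaving 1 seat).
Remainders in descending order: E 0.5648, C 0.4122, F 0.0229.
The surplus seat goes to E.

C 5, F 12, E 5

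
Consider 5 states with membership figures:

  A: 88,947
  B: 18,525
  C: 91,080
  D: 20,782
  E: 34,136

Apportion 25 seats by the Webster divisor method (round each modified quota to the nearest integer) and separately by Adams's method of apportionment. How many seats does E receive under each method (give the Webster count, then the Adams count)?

3 and 4

Webster: A 9, B 2, C 9, D 2, E 3.
Adams: A 8, B 2, C 9, D 2, E 4.
E gets 3 under Webster and 4 under Adams.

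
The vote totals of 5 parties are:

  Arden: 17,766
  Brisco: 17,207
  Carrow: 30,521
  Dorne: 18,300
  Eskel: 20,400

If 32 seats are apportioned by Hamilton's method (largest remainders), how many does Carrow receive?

Total 104194; standard divisor 104194/32 ≈ 3256.062.
Standard quotas: Arden 5.4563, Brisco 5.2846, Carrow 9.3736, Dorne 5.6203, Eskel 6.2652.
Lower quotas: Arden 5, Brisco 5, Carrow 9, Dorne 5, Eskel 6 (sum 30, leaving 2 seats).
Remainders in descending order: Dorne 0.6203, Arden 0.4563, Carrow 0.3736, Brisco 0.2846, Eskel 0.2652.
Largest remainders: Dorne, Arden receive the extra seats.
Carrow receives 9.

9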